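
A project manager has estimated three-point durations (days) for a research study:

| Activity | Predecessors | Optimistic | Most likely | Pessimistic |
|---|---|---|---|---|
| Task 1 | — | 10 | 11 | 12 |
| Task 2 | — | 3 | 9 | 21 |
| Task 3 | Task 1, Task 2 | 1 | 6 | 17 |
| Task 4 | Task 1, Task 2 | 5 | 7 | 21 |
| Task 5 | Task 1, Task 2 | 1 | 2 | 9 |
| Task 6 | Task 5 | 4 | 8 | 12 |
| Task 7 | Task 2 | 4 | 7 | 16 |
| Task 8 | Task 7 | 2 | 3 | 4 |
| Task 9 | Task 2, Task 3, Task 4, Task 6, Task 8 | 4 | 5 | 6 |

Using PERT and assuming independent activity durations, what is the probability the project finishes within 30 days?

te_Task 1 = (10 + 4·11 + 12)/6 = 66/6 = 11; σ²_Task 1 = ((12−10)/6)² = 0.111
te_Task 2 = (3 + 4·9 + 21)/6 = 60/6 = 10; σ²_Task 2 = ((21−3)/6)² = 9.000
te_Task 3 = (1 + 4·6 + 17)/6 = 42/6 = 7; σ²_Task 3 = ((17−1)/6)² = 7.111
te_Task 4 = (5 + 4·7 + 21)/6 = 54/6 = 9; σ²_Task 4 = ((21−5)/6)² = 7.111
te_Task 5 = (1 + 4·2 + 9)/6 = 18/6 = 3; σ²_Task 5 = ((9−1)/6)² = 1.778
te_Task 6 = (4 + 4·8 + 12)/6 = 48/6 = 8; σ²_Task 6 = ((12−4)/6)² = 1.778
te_Task 7 = (4 + 4·7 + 16)/6 = 48/6 = 8; σ²_Task 7 = ((16−4)/6)² = 4.000
te_Task 8 = (2 + 4·3 + 4)/6 = 18/6 = 3; σ²_Task 8 = ((4−2)/6)² = 0.111
te_Task 9 = (4 + 4·5 + 6)/6 = 30/6 = 5; σ²_Task 9 = ((6−4)/6)² = 0.111

Forward pass:
ES_Task 1 = 0; EF_Task 1 = 11
ES_Task 2 = 0; EF_Task 2 = 10
ES_Task 3 = max(EF_Task 1=11, EF_Task 2=10) = 11; EF_Task 3 = 11+7 = 18
ES_Task 4 = max(EF_Task 1=11, EF_Task 2=10) = 11; EF_Task 4 = 11+9 = 20
ES_Task 5 = max(EF_Task 1=11, EF_Task 2=10) = 11; EF_Task 5 = 11+3 = 14
ES_Task 6 = 14; EF_Task 6 = 14+8 = 22
ES_Task 7 = 10; EF_Task 7 = 10+8 = 18
ES_Task 8 = 18; EF_Task 8 = 18+3 = 21
ES_Task 9 = max(EF_Task 2=10, EF_Task 3=18, EF_Task 4=20, EF_Task 6=22, EF_Task 8=21) = 22; EF_Task 9 = 22+5 = 27
Expected project duration μ = 27 days. Critical path: Task 1 → Task 5 → Task 6 → Task 9.

Variance along critical path = 0.111 + 1.778 + 1.778 + 0.111 = 3.778; σ = √3.778 = 1.944 days.
Z = (30 − 27) / 1.944 = 1.543
P(T ≤ 30) = Φ(1.543) ≈ 0.939

0.939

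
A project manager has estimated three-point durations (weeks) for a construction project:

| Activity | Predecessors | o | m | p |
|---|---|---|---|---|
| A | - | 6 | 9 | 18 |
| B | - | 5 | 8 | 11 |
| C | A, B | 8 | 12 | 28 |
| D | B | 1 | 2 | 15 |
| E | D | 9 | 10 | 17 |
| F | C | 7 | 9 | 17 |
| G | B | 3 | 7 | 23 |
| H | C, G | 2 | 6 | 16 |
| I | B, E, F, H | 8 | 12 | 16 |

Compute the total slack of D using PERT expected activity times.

11 weeks

te_A = (6 + 4·9 + 18)/6 = 60/6 = 10
te_B = (5 + 4·8 + 11)/6 = 48/6 = 8
te_C = (8 + 4·12 + 28)/6 = 84/6 = 14
te_D = (1 + 4·2 + 15)/6 = 24/6 = 4
te_E = (9 + 4·10 + 17)/6 = 66/6 = 11
te_F = (7 + 4·9 + 17)/6 = 60/6 = 10
te_G = (3 + 4·7 + 23)/6 = 54/6 = 9
te_H = (2 + 4·6 + 16)/6 = 42/6 = 7
te_I = (8 + 4·12 + 16)/6 = 72/6 = 12

Forward pass:
ES_A = 0; EF_A = 10
ES_B = 0; EF_B = 8
ES_C = max(EF_A=10, EF_B=8) = 10; EF_C = 10+14 = 24
ES_D = 8; EF_D = 8+4 = 12
ES_E = 12; EF_E = 12+11 = 23
ES_F = 24; EF_F = 24+10 = 34
ES_G = 8; EF_G = 8+9 = 17
ES_H = max(EF_C=24, EF_G=17) = 24; EF_H = 24+7 = 31
ES_I = max(EF_B=8, EF_E=23, EF_F=34, EF_H=31) = 34; EF_I = 34+12 = 46
Expected project duration μ = 46 weeks. Critical path: A → C → F → I.

Backward pass:
LF_I = 46; LS_I = 46−12 = 34
LF_H = LS_I = 34; LS_H = 34−7 = 27
LF_G = LS_H = 27; LS_G = 27−9 = 18
LF_F = LS_I = 34; LS_F = 34−10 = 24
LF_E = LS_I = 34; LS_E = 34−11 = 23
LF_D = LS_E = 23; LS_D = 23−4 = 19
LF_C = min(LS_F=24, LS_H=27) = 24; LS_C = 24−14 = 10
LF_B = min(LS_C=10, LS_D=19, LS_G=18, LS_I=34) = 10; LS_B = 10−8 = 2
LF_A = LS_C = 10; LS_A = 10−10 = 0
Slack_D = LS_D − ES_D = 19 − 8 = 11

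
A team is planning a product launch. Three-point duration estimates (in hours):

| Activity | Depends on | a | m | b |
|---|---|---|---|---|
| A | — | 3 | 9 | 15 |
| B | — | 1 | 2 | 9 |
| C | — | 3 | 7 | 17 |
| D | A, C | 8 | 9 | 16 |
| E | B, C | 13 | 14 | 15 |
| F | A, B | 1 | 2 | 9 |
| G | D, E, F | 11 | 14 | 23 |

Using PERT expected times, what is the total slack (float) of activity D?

te_A = (3 + 4·9 + 15)/6 = 54/6 = 9
te_B = (1 + 4·2 + 9)/6 = 18/6 = 3
te_C = (3 + 4·7 + 17)/6 = 48/6 = 8
te_D = (8 + 4·9 + 16)/6 = 60/6 = 10
te_E = (13 + 4·14 + 15)/6 = 84/6 = 14
te_F = (1 + 4·2 + 9)/6 = 18/6 = 3
te_G = (11 + 4·14 + 23)/6 = 90/6 = 15

Forward pass:
ES_A = 0; EF_A = 9
ES_B = 0; EF_B = 3
ES_C = 0; EF_C = 8
ES_D = max(EF_A=9, EF_C=8) = 9; EF_D = 9+10 = 19
ES_E = max(EF_B=3, EF_C=8) = 8; EF_E = 8+14 = 22
ES_F = max(EF_A=9, EF_B=3) = 9; EF_F = 9+3 = 12
ES_G = max(EF_D=19, EF_E=22, EF_F=12) = 22; EF_G = 22+15 = 37
Expected project duration μ = 37 hours. Critical path: C → E → G.

Backward pass:
LF_G = 37; LS_G = 37−15 = 22
LF_F = LS_G = 22; LS_F = 22−3 = 19
LF_E = LS_G = 22; LS_E = 22−14 = 8
LF_D = LS_G = 22; LS_D = 22−10 = 12
LF_C = min(LS_D=12, LS_E=8) = 8; LS_C = 8−8 = 0
LF_B = min(LS_E=8, LS_F=19) = 8; LS_B = 8−3 = 5
LF_A = min(LS_D=12, LS_F=19) = 12; LS_A = 12−9 = 3
Slack_D = LS_D − ES_D = 12 − 9 = 3

3 hours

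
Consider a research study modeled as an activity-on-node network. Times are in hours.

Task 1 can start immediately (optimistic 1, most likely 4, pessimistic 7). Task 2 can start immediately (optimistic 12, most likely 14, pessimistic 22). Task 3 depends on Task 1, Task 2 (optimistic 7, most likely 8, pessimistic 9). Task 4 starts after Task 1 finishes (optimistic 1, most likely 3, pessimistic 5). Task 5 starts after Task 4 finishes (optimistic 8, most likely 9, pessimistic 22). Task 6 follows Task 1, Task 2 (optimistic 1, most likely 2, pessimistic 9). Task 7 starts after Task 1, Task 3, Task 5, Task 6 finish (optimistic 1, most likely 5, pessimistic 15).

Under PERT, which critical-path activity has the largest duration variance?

te_Task 1 = (1 + 4·4 + 7)/6 = 24/6 = 4; σ²_Task 1 = ((7−1)/6)² = 1.000
te_Task 2 = (12 + 4·14 + 22)/6 = 90/6 = 15; σ²_Task 2 = ((22−12)/6)² = 2.778
te_Task 3 = (7 + 4·8 + 9)/6 = 48/6 = 8; σ²_Task 3 = ((9−7)/6)² = 0.111
te_Task 4 = (1 + 4·3 + 5)/6 = 18/6 = 3; σ²_Task 4 = ((5−1)/6)² = 0.444
te_Task 5 = (8 + 4·9 + 22)/6 = 66/6 = 11; σ²_Task 5 = ((22−8)/6)² = 5.444
te_Task 6 = (1 + 4·2 + 9)/6 = 18/6 = 3; σ²_Task 6 = ((9−1)/6)² = 1.778
te_Task 7 = (1 + 4·5 + 15)/6 = 36/6 = 6; σ²_Task 7 = ((15−1)/6)² = 5.444

Forward pass:
ES_Task 1 = 0; EF_Task 1 = 4
ES_Task 2 = 0; EF_Task 2 = 15
ES_Task 3 = max(EF_Task 1=4, EF_Task 2=15) = 15; EF_Task 3 = 15+8 = 23
ES_Task 4 = 4; EF_Task 4 = 4+3 = 7
ES_Task 5 = 7; EF_Task 5 = 7+11 = 18
ES_Task 6 = max(EF_Task 1=4, EF_Task 2=15) = 15; EF_Task 6 = 15+3 = 18
ES_Task 7 = max(EF_Task 1=4, EF_Task 3=23, EF_Task 5=18, EF_Task 6=18) = 23; EF_Task 7 = 23+6 = 29
Expected project duration μ = 29 hours. Critical path: Task 2 → Task 3 → Task 7.

Variances on critical path: σ²_Task 2=2.778, σ²_Task 3=0.111, σ²_Task 7=5.444.
Largest is σ²_Task 7 = 5.444.

Task 7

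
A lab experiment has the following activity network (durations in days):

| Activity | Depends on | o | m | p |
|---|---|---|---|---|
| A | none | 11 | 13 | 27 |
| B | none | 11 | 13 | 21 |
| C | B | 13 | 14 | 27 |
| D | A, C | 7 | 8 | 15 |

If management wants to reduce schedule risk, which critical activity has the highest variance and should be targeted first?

te_A = (11 + 4·13 + 27)/6 = 90/6 = 15; σ²_A = ((27−11)/6)² = 7.111
te_B = (11 + 4·13 + 21)/6 = 84/6 = 14; σ²_B = ((21−11)/6)² = 2.778
te_C = (13 + 4·14 + 27)/6 = 96/6 = 16; σ²_C = ((27−13)/6)² = 5.444
te_D = (7 + 4·8 + 15)/6 = 54/6 = 9; σ²_D = ((15−7)/6)² = 1.778

Forward pass:
ES_A = 0; EF_A = 15
ES_B = 0; EF_B = 14
ES_C = 14; EF_C = 14+16 = 30
ES_D = max(EF_A=15, EF_C=30) = 30; EF_D = 30+9 = 39
Expected project duration μ = 39 days. Critical path: B → C → D.

Variances on critical path: σ²_B=2.778, σ²_C=5.444, σ²_D=1.778.
Largest is σ²_C = 5.444.

C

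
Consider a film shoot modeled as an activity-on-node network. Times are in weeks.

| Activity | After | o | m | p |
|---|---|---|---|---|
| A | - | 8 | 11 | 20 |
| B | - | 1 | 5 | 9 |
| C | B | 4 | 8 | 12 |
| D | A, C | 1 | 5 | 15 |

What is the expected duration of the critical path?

te_A = (8 + 4·11 + 20)/6 = 72/6 = 12
te_B = (1 + 4·5 + 9)/6 = 30/6 = 5
te_C = (4 + 4·8 + 12)/6 = 48/6 = 8
te_D = (1 + 4·5 + 15)/6 = 36/6 = 6

Forward pass:
ES_A = 0; EF_A = 12
ES_B = 0; EF_B = 5
ES_C = 5; EF_C = 5+8 = 13
ES_D = max(EF_A=12, EF_C=13) = 13; EF_D = 13+6 = 19
Expected project duration μ = 19 weeks. Critical path: B → C → D.

19 weeks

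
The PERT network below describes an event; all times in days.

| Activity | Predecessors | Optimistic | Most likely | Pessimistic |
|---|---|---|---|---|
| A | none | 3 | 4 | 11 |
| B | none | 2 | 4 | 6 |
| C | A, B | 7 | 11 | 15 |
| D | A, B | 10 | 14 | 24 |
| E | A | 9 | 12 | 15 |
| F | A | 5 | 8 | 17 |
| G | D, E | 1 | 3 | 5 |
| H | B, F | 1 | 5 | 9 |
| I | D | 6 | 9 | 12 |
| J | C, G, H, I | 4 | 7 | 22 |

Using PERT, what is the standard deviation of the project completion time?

4.15 days

te_A = (3 + 4·4 + 11)/6 = 30/6 = 5; σ²_A = ((11−3)/6)² = 1.778
te_B = (2 + 4·4 + 6)/6 = 24/6 = 4; σ²_B = ((6−2)/6)² = 0.444
te_C = (7 + 4·11 + 15)/6 = 66/6 = 11; σ²_C = ((15−7)/6)² = 1.778
te_D = (10 + 4·14 + 24)/6 = 90/6 = 15; σ²_D = ((24−10)/6)² = 5.444
te_E = (9 + 4·12 + 15)/6 = 72/6 = 12; σ²_E = ((15−9)/6)² = 1.000
te_F = (5 + 4·8 + 17)/6 = 54/6 = 9; σ²_F = ((17−5)/6)² = 4.000
te_G = (1 + 4·3 + 5)/6 = 18/6 = 3; σ²_G = ((5−1)/6)² = 0.444
te_H = (1 + 4·5 + 9)/6 = 30/6 = 5; σ²_H = ((9−1)/6)² = 1.778
te_I = (6 + 4·9 + 12)/6 = 54/6 = 9; σ²_I = ((12−6)/6)² = 1.000
te_J = (4 + 4·7 + 22)/6 = 54/6 = 9; σ²_J = ((22−4)/6)² = 9.000

Forward pass:
ES_A = 0; EF_A = 5
ES_B = 0; EF_B = 4
ES_C = max(EF_A=5, EF_B=4) = 5; EF_C = 5+11 = 16
ES_D = max(EF_A=5, EF_B=4) = 5; EF_D = 5+15 = 20
ES_E = 5; EF_E = 5+12 = 17
ES_F = 5; EF_F = 5+9 = 14
ES_G = max(EF_D=20, EF_E=17) = 20; EF_G = 20+3 = 23
ES_H = max(EF_B=4, EF_F=14) = 14; EF_H = 14+5 = 19
ES_I = 20; EF_I = 20+9 = 29
ES_J = max(EF_C=16, EF_G=23, EF_H=19, EF_I=29) = 29; EF_J = 29+9 = 38
Expected project duration μ = 38 days. Critical path: A → D → I → J.

Variance along critical path = 1.778 + 5.444 + 1.000 + 9.000 = 17.222
σ = √17.222 = 4.150 days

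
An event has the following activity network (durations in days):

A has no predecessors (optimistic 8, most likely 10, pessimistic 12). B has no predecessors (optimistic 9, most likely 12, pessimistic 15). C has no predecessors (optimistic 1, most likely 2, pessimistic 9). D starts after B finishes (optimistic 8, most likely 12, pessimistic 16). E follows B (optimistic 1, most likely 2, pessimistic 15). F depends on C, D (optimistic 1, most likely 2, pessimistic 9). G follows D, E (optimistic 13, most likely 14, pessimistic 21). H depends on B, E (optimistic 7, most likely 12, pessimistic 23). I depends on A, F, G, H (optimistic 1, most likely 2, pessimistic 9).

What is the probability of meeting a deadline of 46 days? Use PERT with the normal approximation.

te_A = (8 + 4·10 + 12)/6 = 60/6 = 10; σ²_A = ((12−8)/6)² = 0.444
te_B = (9 + 4·12 + 15)/6 = 72/6 = 12; σ²_B = ((15−9)/6)² = 1.000
te_C = (1 + 4·2 + 9)/6 = 18/6 = 3; σ²_C = ((9−1)/6)² = 1.778
te_D = (8 + 4·12 + 16)/6 = 72/6 = 12; σ²_D = ((16−8)/6)² = 1.778
te_E = (1 + 4·2 + 15)/6 = 24/6 = 4; σ²_E = ((15−1)/6)² = 5.444
te_F = (1 + 4·2 + 9)/6 = 18/6 = 3; σ²_F = ((9−1)/6)² = 1.778
te_G = (13 + 4·14 + 21)/6 = 90/6 = 15; σ²_G = ((21−13)/6)² = 1.778
te_H = (7 + 4·12 + 23)/6 = 78/6 = 13; σ²_H = ((23−7)/6)² = 7.111
te_I = (1 + 4·2 + 9)/6 = 18/6 = 3; σ²_I = ((9−1)/6)² = 1.778

Forward pass:
ES_A = 0; EF_A = 10
ES_B = 0; EF_B = 12
ES_C = 0; EF_C = 3
ES_D = 12; EF_D = 12+12 = 24
ES_E = 12; EF_E = 12+4 = 16
ES_F = max(EF_C=3, EF_D=24) = 24; EF_F = 24+3 = 27
ES_G = max(EF_D=24, EF_E=16) = 24; EF_G = 24+15 = 39
ES_H = max(EF_B=12, EF_E=16) = 16; EF_H = 16+13 = 29
ES_I = max(EF_A=10, EF_F=27, EF_G=39, EF_H=29) = 39; EF_I = 39+3 = 42
Expected project duration μ = 42 days. Critical path: B → D → G → I.

Variance along critical path = 1.000 + 1.778 + 1.778 + 1.778 = 6.333; σ = √6.333 = 2.517 days.
Z = (46 − 42) / 2.517 = 1.589
P(T ≤ 46) = Φ(1.589) ≈ 0.944

0.944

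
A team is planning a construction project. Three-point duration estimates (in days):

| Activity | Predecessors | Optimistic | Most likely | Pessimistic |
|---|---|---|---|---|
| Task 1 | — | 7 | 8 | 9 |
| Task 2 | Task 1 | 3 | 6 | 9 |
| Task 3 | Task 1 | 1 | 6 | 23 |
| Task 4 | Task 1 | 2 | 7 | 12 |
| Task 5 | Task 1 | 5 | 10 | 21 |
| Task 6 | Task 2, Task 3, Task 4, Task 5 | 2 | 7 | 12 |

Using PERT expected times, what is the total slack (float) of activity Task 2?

5 days

te_Task 1 = (7 + 4·8 + 9)/6 = 48/6 = 8
te_Task 2 = (3 + 4·6 + 9)/6 = 36/6 = 6
te_Task 3 = (1 + 4·6 + 23)/6 = 48/6 = 8
te_Task 4 = (2 + 4·7 + 12)/6 = 42/6 = 7
te_Task 5 = (5 + 4·10 + 21)/6 = 66/6 = 11
te_Task 6 = (2 + 4·7 + 12)/6 = 42/6 = 7

Forward pass:
ES_Task 1 = 0; EF_Task 1 = 8
ES_Task 2 = 8; EF_Task 2 = 8+6 = 14
ES_Task 3 = 8; EF_Task 3 = 8+8 = 16
ES_Task 4 = 8; EF_Task 4 = 8+7 = 15
ES_Task 5 = 8; EF_Task 5 = 8+11 = 19
ES_Task 6 = max(EF_Task 2=14, EF_Task 3=16, EF_Task 4=15, EF_Task 5=19) = 19; EF_Task 6 = 19+7 = 26
Expected project duration μ = 26 days. Critical path: Task 1 → Task 5 → Task 6.

Backward pass:
LF_Task 6 = 26; LS_Task 6 = 26−7 = 19
LF_Task 5 = LS_Task 6 = 19; LS_Task 5 = 19−11 = 8
LF_Task 4 = LS_Task 6 = 19; LS_Task 4 = 19−7 = 12
LF_Task 3 = LS_Task 6 = 19; LS_Task 3 = 19−8 = 11
LF_Task 2 = LS_Task 6 = 19; LS_Task 2 = 19−6 = 13
LF_Task 1 = min(LS_Task 2=13, LS_Task 3=11, LS_Task 4=12, LS_Task 5=8) = 8; LS_Task 1 = 8−8 = 0
Slack_Task 2 = LS_Task 2 − ES_Task 2 = 13 − 8 = 5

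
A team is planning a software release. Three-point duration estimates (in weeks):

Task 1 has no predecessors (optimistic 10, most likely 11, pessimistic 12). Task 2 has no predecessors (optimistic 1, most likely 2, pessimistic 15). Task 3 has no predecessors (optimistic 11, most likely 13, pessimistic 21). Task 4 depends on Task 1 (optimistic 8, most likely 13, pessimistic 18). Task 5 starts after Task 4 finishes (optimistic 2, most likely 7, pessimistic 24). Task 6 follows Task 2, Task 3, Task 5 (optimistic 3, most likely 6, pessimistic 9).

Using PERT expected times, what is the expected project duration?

39 weeks

te_Task 1 = (10 + 4·11 + 12)/6 = 66/6 = 11
te_Task 2 = (1 + 4·2 + 15)/6 = 24/6 = 4
te_Task 3 = (11 + 4·13 + 21)/6 = 84/6 = 14
te_Task 4 = (8 + 4·13 + 18)/6 = 78/6 = 13
te_Task 5 = (2 + 4·7 + 24)/6 = 54/6 = 9
te_Task 6 = (3 + 4·6 + 9)/6 = 36/6 = 6

Forward pass:
ES_Task 1 = 0; EF_Task 1 = 11
ES_Task 2 = 0; EF_Task 2 = 4
ES_Task 3 = 0; EF_Task 3 = 14
ES_Task 4 = 11; EF_Task 4 = 11+13 = 24
ES_Task 5 = 24; EF_Task 5 = 24+9 = 33
ES_Task 6 = max(EF_Task 2=4, EF_Task 3=14, EF_Task 5=33) = 33; EF_Task 6 = 33+6 = 39
Expected project duration μ = 39 weeks. Critical path: Task 1 → Task 4 → Task 5 → Task 6.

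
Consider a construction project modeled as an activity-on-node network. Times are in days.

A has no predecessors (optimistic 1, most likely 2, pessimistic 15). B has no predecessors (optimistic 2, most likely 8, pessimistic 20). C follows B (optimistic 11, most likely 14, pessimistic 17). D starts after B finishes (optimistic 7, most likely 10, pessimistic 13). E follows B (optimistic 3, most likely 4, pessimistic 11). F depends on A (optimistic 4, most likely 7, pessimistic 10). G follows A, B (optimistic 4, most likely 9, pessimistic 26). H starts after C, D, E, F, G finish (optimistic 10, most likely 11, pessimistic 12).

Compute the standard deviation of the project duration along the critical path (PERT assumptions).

te_A = (1 + 4·2 + 15)/6 = 24/6 = 4; σ²_A = ((15−1)/6)² = 5.444
te_B = (2 + 4·8 + 20)/6 = 54/6 = 9; σ²_B = ((20−2)/6)² = 9.000
te_C = (11 + 4·14 + 17)/6 = 84/6 = 14; σ²_C = ((17−11)/6)² = 1.000
te_D = (7 + 4·10 + 13)/6 = 60/6 = 10; σ²_D = ((13−7)/6)² = 1.000
te_E = (3 + 4·4 + 11)/6 = 30/6 = 5; σ²_E = ((11−3)/6)² = 1.778
te_F = (4 + 4·7 + 10)/6 = 42/6 = 7; σ²_F = ((10−4)/6)² = 1.000
te_G = (4 + 4·9 + 26)/6 = 66/6 = 11; σ²_G = ((26−4)/6)² = 13.444
te_H = (10 + 4·11 + 12)/6 = 66/6 = 11; σ²_H = ((12−10)/6)² = 0.111

Forward pass:
ES_A = 0; EF_A = 4
ES_B = 0; EF_B = 9
ES_C = 9; EF_C = 9+14 = 23
ES_D = 9; EF_D = 9+10 = 19
ES_E = 9; EF_E = 9+5 = 14
ES_F = 4; EF_F = 4+7 = 11
ES_G = max(EF_A=4, EF_B=9) = 9; EF_G = 9+11 = 20
ES_H = max(EF_C=23, EF_D=19, EF_E=14, EF_F=11, EF_G=20) = 23; EF_H = 23+11 = 34
Expected project duration μ = 34 days. Critical path: B → C → H.

Variance along critical path = 9.000 + 1.000 + 0.111 = 10.111
σ = √10.111 = 3.180 days

3.18 days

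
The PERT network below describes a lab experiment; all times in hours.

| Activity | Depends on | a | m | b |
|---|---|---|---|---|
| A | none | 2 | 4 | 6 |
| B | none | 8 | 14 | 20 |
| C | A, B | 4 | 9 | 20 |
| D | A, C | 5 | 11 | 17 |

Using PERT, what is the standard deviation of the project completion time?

3.89 hours

te_A = (2 + 4·4 + 6)/6 = 24/6 = 4; σ²_A = ((6−2)/6)² = 0.444
te_B = (8 + 4·14 + 20)/6 = 84/6 = 14; σ²_B = ((20−8)/6)² = 4.000
te_C = (4 + 4·9 + 20)/6 = 60/6 = 10; σ²_C = ((20−4)/6)² = 7.111
te_D = (5 + 4·11 + 17)/6 = 66/6 = 11; σ²_D = ((17−5)/6)² = 4.000

Forward pass:
ES_A = 0; EF_A = 4
ES_B = 0; EF_B = 14
ES_C = max(EF_A=4, EF_B=14) = 14; EF_C = 14+10 = 24
ES_D = max(EF_A=4, EF_C=24) = 24; EF_D = 24+11 = 35
Expected project duration μ = 35 hours. Critical path: B → C → D.

Variance along critical path = 4.000 + 7.111 + 4.000 = 15.111
σ = √15.111 = 3.887 hours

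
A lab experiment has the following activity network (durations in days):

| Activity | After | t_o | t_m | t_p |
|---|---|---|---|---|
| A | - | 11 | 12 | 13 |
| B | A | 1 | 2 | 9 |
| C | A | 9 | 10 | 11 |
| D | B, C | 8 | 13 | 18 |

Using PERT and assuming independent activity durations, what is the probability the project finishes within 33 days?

te_A = (11 + 4·12 + 13)/6 = 72/6 = 12; σ²_A = ((13−11)/6)² = 0.111
te_B = (1 + 4·2 + 9)/6 = 18/6 = 3; σ²_B = ((9−1)/6)² = 1.778
te_C = (9 + 4·10 + 11)/6 = 60/6 = 10; σ²_C = ((11−9)/6)² = 0.111
te_D = (8 + 4·13 + 18)/6 = 78/6 = 13; σ²_D = ((18−8)/6)² = 2.778

Forward pass:
ES_A = 0; EF_A = 12
ES_B = 12; EF_B = 12+3 = 15
ES_C = 12; EF_C = 12+10 = 22
ES_D = max(EF_B=15, EF_C=22) = 22; EF_D = 22+13 = 35
Expected project duration μ = 35 days. Critical path: A → C → D.

Variance along critical path = 0.111 + 0.111 + 2.778 = 3.000; σ = √3.000 = 1.732 days.
Z = (33 − 35) / 1.732 = -1.155
P(T ≤ 33) = Φ(-1.155) ≈ 0.124

0.124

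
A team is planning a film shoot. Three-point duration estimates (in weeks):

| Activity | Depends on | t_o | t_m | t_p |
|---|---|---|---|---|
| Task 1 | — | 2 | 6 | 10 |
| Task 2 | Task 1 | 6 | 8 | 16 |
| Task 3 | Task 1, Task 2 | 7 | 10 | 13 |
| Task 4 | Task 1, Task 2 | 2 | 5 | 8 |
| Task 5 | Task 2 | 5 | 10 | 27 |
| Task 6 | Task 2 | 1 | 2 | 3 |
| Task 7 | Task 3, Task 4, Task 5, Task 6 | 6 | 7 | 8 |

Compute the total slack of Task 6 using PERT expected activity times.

10 weeks

te_Task 1 = (2 + 4·6 + 10)/6 = 36/6 = 6
te_Task 2 = (6 + 4·8 + 16)/6 = 54/6 = 9
te_Task 3 = (7 + 4·10 + 13)/6 = 60/6 = 10
te_Task 4 = (2 + 4·5 + 8)/6 = 30/6 = 5
te_Task 5 = (5 + 4·10 + 27)/6 = 72/6 = 12
te_Task 6 = (1 + 4·2 + 3)/6 = 12/6 = 2
te_Task 7 = (6 + 4·7 + 8)/6 = 42/6 = 7

Forward pass:
ES_Task 1 = 0; EF_Task 1 = 6
ES_Task 2 = 6; EF_Task 2 = 6+9 = 15
ES_Task 3 = max(EF_Task 1=6, EF_Task 2=15) = 15; EF_Task 3 = 15+10 = 25
ES_Task 4 = max(EF_Task 1=6, EF_Task 2=15) = 15; EF_Task 4 = 15+5 = 20
ES_Task 5 = 15; EF_Task 5 = 15+12 = 27
ES_Task 6 = 15; EF_Task 6 = 15+2 = 17
ES_Task 7 = max(EF_Task 3=25, EF_Task 4=20, EF_Task 5=27, EF_Task 6=17) = 27; EF_Task 7 = 27+7 = 34
Expected project duration μ = 34 weeks. Critical path: Task 1 → Task 2 → Task 5 → Task 7.

Backward pass:
LF_Task 7 = 34; LS_Task 7 = 34−7 = 27
LF_Task 6 = LS_Task 7 = 27; LS_Task 6 = 27−2 = 25
LF_Task 5 = LS_Task 7 = 27; LS_Task 5 = 27−12 = 15
LF_Task 4 = LS_Task 7 = 27; LS_Task 4 = 27−5 = 22
LF_Task 3 = LS_Task 7 = 27; LS_Task 3 = 27−10 = 17
LF_Task 2 = min(LS_Task 3=17, LS_Task 4=22, LS_Task 5=15, LS_Task 6=25) = 15; LS_Task 2 = 15−9 = 6
LF_Task 1 = min(LS_Task 2=6, LS_Task 3=17, LS_Task 4=22) = 6; LS_Task 1 = 6−6 = 0
Slack_Task 6 = LS_Task 6 − ES_Task 6 = 25 − 15 = 10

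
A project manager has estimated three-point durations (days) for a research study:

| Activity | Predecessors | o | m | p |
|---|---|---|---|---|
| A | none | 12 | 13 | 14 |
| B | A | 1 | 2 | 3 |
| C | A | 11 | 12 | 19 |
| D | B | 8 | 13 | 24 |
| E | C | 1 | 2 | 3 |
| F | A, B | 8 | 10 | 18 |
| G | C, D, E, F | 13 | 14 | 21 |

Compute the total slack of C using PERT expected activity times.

1 days

te_A = (12 + 4·13 + 14)/6 = 78/6 = 13
te_B = (1 + 4·2 + 3)/6 = 12/6 = 2
te_C = (11 + 4·12 + 19)/6 = 78/6 = 13
te_D = (8 + 4·13 + 24)/6 = 84/6 = 14
te_E = (1 + 4·2 + 3)/6 = 12/6 = 2
te_F = (8 + 4·10 + 18)/6 = 66/6 = 11
te_G = (13 + 4·14 + 21)/6 = 90/6 = 15

Forward pass:
ES_A = 0; EF_A = 13
ES_B = 13; EF_B = 13+2 = 15
ES_C = 13; EF_C = 13+13 = 26
ES_D = 15; EF_D = 15+14 = 29
ES_E = 26; EF_E = 26+2 = 28
ES_F = max(EF_A=13, EF_B=15) = 15; EF_F = 15+11 = 26
ES_G = max(EF_C=26, EF_D=29, EF_E=28, EF_F=26) = 29; EF_G = 29+15 = 44
Expected project duration μ = 44 days. Critical path: A → B → D → G.

Backward pass:
LF_G = 44; LS_G = 44−15 = 29
LF_F = LS_G = 29; LS_F = 29−11 = 18
LF_E = LS_G = 29; LS_E = 29−2 = 27
LF_D = LS_G = 29; LS_D = 29−14 = 15
LF_C = min(LS_E=27, LS_G=29) = 27; LS_C = 27−13 = 14
LF_B = min(LS_D=15, LS_F=18) = 15; LS_B = 15−2 = 13
LF_A = min(LS_B=13, LS_C=14, LS_F=18) = 13; LS_A = 13−13 = 0
Slack_C = LS_C − ES_C = 14 − 13 = 1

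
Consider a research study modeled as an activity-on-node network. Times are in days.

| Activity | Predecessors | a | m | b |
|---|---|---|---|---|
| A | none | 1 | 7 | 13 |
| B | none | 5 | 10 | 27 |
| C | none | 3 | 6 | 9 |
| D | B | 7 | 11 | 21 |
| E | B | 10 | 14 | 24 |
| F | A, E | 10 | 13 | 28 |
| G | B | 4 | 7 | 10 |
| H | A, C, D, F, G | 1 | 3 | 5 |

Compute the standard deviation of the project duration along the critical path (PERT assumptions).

te_A = (1 + 4·7 + 13)/6 = 42/6 = 7; σ²_A = ((13−1)/6)² = 4.000
te_B = (5 + 4·10 + 27)/6 = 72/6 = 12; σ²_B = ((27−5)/6)² = 13.444
te_C = (3 + 4·6 + 9)/6 = 36/6 = 6; σ²_C = ((9−3)/6)² = 1.000
te_D = (7 + 4·11 + 21)/6 = 72/6 = 12; σ²_D = ((21−7)/6)² = 5.444
te_E = (10 + 4·14 + 24)/6 = 90/6 = 15; σ²_E = ((24−10)/6)² = 5.444
te_F = (10 + 4·13 + 28)/6 = 90/6 = 15; σ²_F = ((28−10)/6)² = 9.000
te_G = (4 + 4·7 + 10)/6 = 42/6 = 7; σ²_G = ((10−4)/6)² = 1.000
te_H = (1 + 4·3 + 5)/6 = 18/6 = 3; σ²_H = ((5−1)/6)² = 0.444

Forward pass:
ES_A = 0; EF_A = 7
ES_B = 0; EF_B = 12
ES_C = 0; EF_C = 6
ES_D = 12; EF_D = 12+12 = 24
ES_E = 12; EF_E = 12+15 = 27
ES_F = max(EF_A=7, EF_E=27) = 27; EF_F = 27+15 = 42
ES_G = 12; EF_G = 12+7 = 19
ES_H = max(EF_A=7, EF_C=6, EF_D=24, EF_F=42, EF_G=19) = 42; EF_H = 42+3 = 45
Expected project duration μ = 45 days. Critical path: B → E → F → H.

Variance along critical path = 13.444 + 5.444 + 9.000 + 0.444 = 28.333
σ = √28.333 = 5.323 days

5.32 days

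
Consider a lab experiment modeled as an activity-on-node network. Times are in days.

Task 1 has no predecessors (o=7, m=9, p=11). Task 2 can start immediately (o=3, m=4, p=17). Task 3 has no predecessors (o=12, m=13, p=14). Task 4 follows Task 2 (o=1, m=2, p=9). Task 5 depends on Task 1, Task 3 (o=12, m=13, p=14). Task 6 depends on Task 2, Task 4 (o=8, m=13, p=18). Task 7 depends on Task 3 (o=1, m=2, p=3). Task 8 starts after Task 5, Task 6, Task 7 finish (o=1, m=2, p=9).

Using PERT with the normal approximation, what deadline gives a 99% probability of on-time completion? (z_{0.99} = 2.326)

te_Task 1 = (7 + 4·9 + 11)/6 = 54/6 = 9; σ²_Task 1 = ((11−7)/6)² = 0.444
te_Task 2 = (3 + 4·4 + 17)/6 = 36/6 = 6; σ²_Task 2 = ((17−3)/6)² = 5.444
te_Task 3 = (12 + 4·13 + 14)/6 = 78/6 = 13; σ²_Task 3 = ((14−12)/6)² = 0.111
te_Task 4 = (1 + 4·2 + 9)/6 = 18/6 = 3; σ²_Task 4 = ((9−1)/6)² = 1.778
te_Task 5 = (12 + 4·13 + 14)/6 = 78/6 = 13; σ²_Task 5 = ((14−12)/6)² = 0.111
te_Task 6 = (8 + 4·13 + 18)/6 = 78/6 = 13; σ²_Task 6 = ((18−8)/6)² = 2.778
te_Task 7 = (1 + 4·2 + 3)/6 = 12/6 = 2; σ²_Task 7 = ((3−1)/6)² = 0.111
te_Task 8 = (1 + 4·2 + 9)/6 = 18/6 = 3; σ²_Task 8 = ((9−1)/6)² = 1.778

Forward pass:
ES_Task 1 = 0; EF_Task 1 = 9
ES_Task 2 = 0; EF_Task 2 = 6
ES_Task 3 = 0; EF_Task 3 = 13
ES_Task 4 = 6; EF_Task 4 = 6+3 = 9
ES_Task 5 = max(EF_Task 1=9, EF_Task 3=13) = 13; EF_Task 5 = 13+13 = 26
ES_Task 6 = max(EF_Task 2=6, EF_Task 4=9) = 9; EF_Task 6 = 9+13 = 22
ES_Task 7 = 13; EF_Task 7 = 13+2 = 15
ES_Task 8 = max(EF_Task 5=26, EF_Task 6=22, EF_Task 7=15) = 26; EF_Task 8 = 26+3 = 29
Expected project duration μ = 29 days. Critical path: Task 3 → Task 5 → Task 8.

Variance along critical path = 0.111 + 0.111 + 1.778 = 2.000; σ = 1.414 days.
D = μ + z·σ = 29 + 2.326·1.414 = 32.3 days

32.3 days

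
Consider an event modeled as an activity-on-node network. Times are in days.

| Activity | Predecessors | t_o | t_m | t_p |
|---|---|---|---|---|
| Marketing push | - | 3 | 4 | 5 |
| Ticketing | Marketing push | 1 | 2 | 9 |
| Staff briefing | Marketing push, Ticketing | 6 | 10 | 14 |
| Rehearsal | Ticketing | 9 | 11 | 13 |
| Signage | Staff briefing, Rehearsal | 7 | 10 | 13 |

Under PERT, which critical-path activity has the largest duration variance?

Ticketing

te_Marketing push = (3 + 4·4 + 5)/6 = 24/6 = 4; σ²_Marketing push = ((5−3)/6)² = 0.111
te_Ticketing = (1 + 4·2 + 9)/6 = 18/6 = 3; σ²_Ticketing = ((9−1)/6)² = 1.778
te_Staff briefing = (6 + 4·10 + 14)/6 = 60/6 = 10; σ²_Staff briefing = ((14−6)/6)² = 1.778
te_Rehearsal = (9 + 4·11 + 13)/6 = 66/6 = 11; σ²_Rehearsal = ((13−9)/6)² = 0.444
te_Signage = (7 + 4·10 + 13)/6 = 60/6 = 10; σ²_Signage = ((13−7)/6)² = 1.000

Forward pass:
ES_Marketing push = 0; EF_Marketing push = 4
ES_Ticketing = 4; EF_Ticketing = 4+3 = 7
ES_Staff briefing = max(EF_Marketing push=4, EF_Ticketing=7) = 7; EF_Staff briefing = 7+10 = 17
ES_Rehearsal = 7; EF_Rehearsal = 7+11 = 18
ES_Signage = max(EF_Staff briefing=17, EF_Rehearsal=18) = 18; EF_Signage = 18+10 = 28
Expected project duration μ = 28 days. Critical path: Marketing push → Ticketing → Rehearsal → Signage.

Variances on critical path: σ²_Marketing push=0.111, σ²_Ticketing=1.778, σ²_Rehearsal=0.444, σ²_Signage=1.000.
Largest is σ²_Ticketing = 1.778.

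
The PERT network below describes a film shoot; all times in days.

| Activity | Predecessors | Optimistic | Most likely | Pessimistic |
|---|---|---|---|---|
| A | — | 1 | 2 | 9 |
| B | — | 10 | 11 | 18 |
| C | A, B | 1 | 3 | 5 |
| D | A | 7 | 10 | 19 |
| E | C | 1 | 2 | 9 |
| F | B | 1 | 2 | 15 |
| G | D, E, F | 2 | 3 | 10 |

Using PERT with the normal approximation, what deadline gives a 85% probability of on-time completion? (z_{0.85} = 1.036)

te_A = (1 + 4·2 + 9)/6 = 18/6 = 3; σ²_A = ((9−1)/6)² = 1.778
te_B = (10 + 4·11 + 18)/6 = 72/6 = 12; σ²_B = ((18−10)/6)² = 1.778
te_C = (1 + 4·3 + 5)/6 = 18/6 = 3; σ²_C = ((5−1)/6)² = 0.444
te_D = (7 + 4·10 + 19)/6 = 66/6 = 11; σ²_D = ((19−7)/6)² = 4.000
te_E = (1 + 4·2 + 9)/6 = 18/6 = 3; σ²_E = ((9−1)/6)² = 1.778
te_F = (1 + 4·2 + 15)/6 = 24/6 = 4; σ²_F = ((15−1)/6)² = 5.444
te_G = (2 + 4·3 + 10)/6 = 24/6 = 4; σ²_G = ((10−2)/6)² = 1.778

Forward pass:
ES_A = 0; EF_A = 3
ES_B = 0; EF_B = 12
ES_C = max(EF_A=3, EF_B=12) = 12; EF_C = 12+3 = 15
ES_D = 3; EF_D = 3+11 = 14
ES_E = 15; EF_E = 15+3 = 18
ES_F = 12; EF_F = 12+4 = 16
ES_G = max(EF_D=14, EF_E=18, EF_F=16) = 18; EF_G = 18+4 = 22
Expected project duration μ = 22 days. Critical path: B → C → E → G.

Variance along critical path = 1.778 + 0.444 + 1.778 + 1.778 = 5.778; σ = 2.404 days.
D = μ + z·σ = 22 + 1.036·2.404 = 24.5 days

24.5 days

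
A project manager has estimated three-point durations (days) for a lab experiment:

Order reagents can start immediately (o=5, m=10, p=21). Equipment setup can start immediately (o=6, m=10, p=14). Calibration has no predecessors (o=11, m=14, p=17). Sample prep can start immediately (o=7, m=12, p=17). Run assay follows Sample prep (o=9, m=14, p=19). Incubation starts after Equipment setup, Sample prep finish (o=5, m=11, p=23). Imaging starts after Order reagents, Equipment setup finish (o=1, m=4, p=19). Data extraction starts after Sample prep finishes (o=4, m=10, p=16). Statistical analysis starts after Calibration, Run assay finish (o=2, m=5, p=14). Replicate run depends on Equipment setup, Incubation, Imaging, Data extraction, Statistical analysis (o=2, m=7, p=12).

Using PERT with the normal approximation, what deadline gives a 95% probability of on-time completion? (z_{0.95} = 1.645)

44.8 days

te_Order reagents = (5 + 4·10 + 21)/6 = 66/6 = 11; σ²_Order reagents = ((21−5)/6)² = 7.111
te_Equipment setup = (6 + 4·10 + 14)/6 = 60/6 = 10; σ²_Equipment setup = ((14−6)/6)² = 1.778
te_Calibration = (11 + 4·14 + 17)/6 = 84/6 = 14; σ²_Calibration = ((17−11)/6)² = 1.000
te_Sample prep = (7 + 4·12 + 17)/6 = 72/6 = 12; σ²_Sample prep = ((17−7)/6)² = 2.778
te_Run assay = (9 + 4·14 + 19)/6 = 84/6 = 14; σ²_Run assay = ((19−9)/6)² = 2.778
te_Incubation = (5 + 4·11 + 23)/6 = 72/6 = 12; σ²_Incubation = ((23−5)/6)² = 9.000
te_Imaging = (1 + 4·4 + 19)/6 = 36/6 = 6; σ²_Imaging = ((19−1)/6)² = 9.000
te_Data extraction = (4 + 4·10 + 16)/6 = 60/6 = 10; σ²_Data extraction = ((16−4)/6)² = 4.000
te_Statistical analysis = (2 + 4·5 + 14)/6 = 36/6 = 6; σ²_Statistical analysis = ((14−2)/6)² = 4.000
te_Replicate run = (2 + 4·7 + 12)/6 = 42/6 = 7; σ²_Replicate run = ((12−2)/6)² = 2.778

Forward pass:
ES_Order reagents = 0; EF_Order reagents = 11
ES_Equipment setup = 0; EF_Equipment setup = 10
ES_Calibration = 0; EF_Calibration = 14
ES_Sample prep = 0; EF_Sample prep = 12
ES_Run assay = 12; EF_Run assay = 12+14 = 26
ES_Incubation = max(EF_Equipment setup=10, EF_Sample prep=12) = 12; EF_Incubation = 12+12 = 24
ES_Imaging = max(EF_Order reagents=11, EF_Equipment setup=10) = 11; EF_Imaging = 11+6 = 17
ES_Data extraction = 12; EF_Data extraction = 12+10 = 22
ES_Statistical analysis = max(EF_Calibration=14, EF_Run assay=26) = 26; EF_Statistical analysis = 26+6 = 32
ES_Replicate run = max(EF_Equipment setup=10, EF_Incubation=24, EF_Imaging=17, EF_Data extraction=22, EF_Statistical analysis=32) = 32; EF_Replicate run = 32+7 = 39
Expected project duration μ = 39 days. Critical path: Sample prep → Run assay → Statistical analysis → Replicate run.

Variance along critical path = 2.778 + 2.778 + 4.000 + 2.778 = 12.333; σ = 3.512 days.
D = μ + z·σ = 39 + 1.645·3.512 = 44.8 days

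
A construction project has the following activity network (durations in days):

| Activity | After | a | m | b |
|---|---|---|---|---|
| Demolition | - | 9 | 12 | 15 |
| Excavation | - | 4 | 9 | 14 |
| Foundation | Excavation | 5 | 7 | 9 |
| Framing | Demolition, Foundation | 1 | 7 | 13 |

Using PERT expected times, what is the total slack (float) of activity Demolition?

4 days

te_Demolition = (9 + 4·12 + 15)/6 = 72/6 = 12
te_Excavation = (4 + 4·9 + 14)/6 = 54/6 = 9
te_Foundation = (5 + 4·7 + 9)/6 = 42/6 = 7
te_Framing = (1 + 4·7 + 13)/6 = 42/6 = 7

Forward pass:
ES_Demolition = 0; EF_Demolition = 12
ES_Excavation = 0; EF_Excavation = 9
ES_Foundation = 9; EF_Foundation = 9+7 = 16
ES_Framing = max(EF_Demolition=12, EF_Foundation=16) = 16; EF_Framing = 16+7 = 23
Expected project duration μ = 23 days. Critical path: Excavation → Foundation → Framing.

Backward pass:
LF_Framing = 23; LS_Framing = 23−7 = 16
LF_Foundation = LS_Framing = 16; LS_Foundation = 16−7 = 9
LF_Excavation = LS_Foundation = 9; LS_Excavation = 9−9 = 0
LF_Demolition = LS_Framing = 16; LS_Demolition = 16−12 = 4
Slack_Demolition = LS_Demolition − ES_Demolition = 4 − 0 = 4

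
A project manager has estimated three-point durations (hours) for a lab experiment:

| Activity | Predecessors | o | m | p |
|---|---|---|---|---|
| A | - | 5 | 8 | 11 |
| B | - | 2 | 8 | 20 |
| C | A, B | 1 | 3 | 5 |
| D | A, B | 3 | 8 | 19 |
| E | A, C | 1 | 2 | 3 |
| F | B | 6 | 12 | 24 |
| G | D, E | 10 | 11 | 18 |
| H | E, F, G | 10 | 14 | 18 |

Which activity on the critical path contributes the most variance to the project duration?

te_A = (5 + 4·8 + 11)/6 = 48/6 = 8; σ²_A = ((11−5)/6)² = 1.000
te_B = (2 + 4·8 + 20)/6 = 54/6 = 9; σ²_B = ((20−2)/6)² = 9.000
te_C = (1 + 4·3 + 5)/6 = 18/6 = 3; σ²_C = ((5−1)/6)² = 0.444
te_D = (3 + 4·8 + 19)/6 = 54/6 = 9; σ²_D = ((19−3)/6)² = 7.111
te_E = (1 + 4·2 + 3)/6 = 12/6 = 2; σ²_E = ((3−1)/6)² = 0.111
te_F = (6 + 4·12 + 24)/6 = 78/6 = 13; σ²_F = ((24−6)/6)² = 9.000
te_G = (10 + 4·11 + 18)/6 = 72/6 = 12; σ²_G = ((18−10)/6)² = 1.778
te_H = (10 + 4·14 + 18)/6 = 84/6 = 14; σ²_H = ((18−10)/6)² = 1.778

Forward pass:
ES_A = 0; EF_A = 8
ES_B = 0; EF_B = 9
ES_C = max(EF_A=8, EF_B=9) = 9; EF_C = 9+3 = 12
ES_D = max(EF_A=8, EF_B=9) = 9; EF_D = 9+9 = 18
ES_E = max(EF_A=8, EF_C=12) = 12; EF_E = 12+2 = 14
ES_F = 9; EF_F = 9+13 = 22
ES_G = max(EF_D=18, EF_E=14) = 18; EF_G = 18+12 = 30
ES_H = max(EF_E=14, EF_F=22, EF_G=30) = 30; EF_H = 30+14 = 44
Expected project duration μ = 44 hours. Critical path: B → D → G → H.

Variances on critical path: σ²_B=9.000, σ²_D=7.111, σ²_G=1.778, σ²_H=1.778.
Largest is σ²_B = 9.000.

B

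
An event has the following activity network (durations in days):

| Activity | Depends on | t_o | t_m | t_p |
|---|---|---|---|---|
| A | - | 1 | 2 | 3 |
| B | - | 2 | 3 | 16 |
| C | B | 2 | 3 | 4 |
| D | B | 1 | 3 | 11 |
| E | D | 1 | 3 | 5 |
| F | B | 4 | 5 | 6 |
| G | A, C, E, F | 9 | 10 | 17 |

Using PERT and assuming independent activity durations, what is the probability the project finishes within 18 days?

te_A = (1 + 4·2 + 3)/6 = 12/6 = 2; σ²_A = ((3−1)/6)² = 0.111
te_B = (2 + 4·3 + 16)/6 = 30/6 = 5; σ²_B = ((16−2)/6)² = 5.444
te_C = (2 + 4·3 + 4)/6 = 18/6 = 3; σ²_C = ((4−2)/6)² = 0.111
te_D = (1 + 4·3 + 11)/6 = 24/6 = 4; σ²_D = ((11−1)/6)² = 2.778
te_E = (1 + 4·3 + 5)/6 = 18/6 = 3; σ²_E = ((5−1)/6)² = 0.444
te_F = (4 + 4·5 + 6)/6 = 30/6 = 5; σ²_F = ((6−4)/6)² = 0.111
te_G = (9 + 4·10 + 17)/6 = 66/6 = 11; σ²_G = ((17−9)/6)² = 1.778

Forward pass:
ES_A = 0; EF_A = 2
ES_B = 0; EF_B = 5
ES_C = 5; EF_C = 5+3 = 8
ES_D = 5; EF_D = 5+4 = 9
ES_E = 9; EF_E = 9+3 = 12
ES_F = 5; EF_F = 5+5 = 10
ES_G = max(EF_A=2, EF_C=8, EF_E=12, EF_F=10) = 12; EF_G = 12+11 = 23
Expected project duration μ = 23 days. Critical path: B → D → E → G.

Variance along critical path = 5.444 + 2.778 + 0.444 + 1.778 = 10.444; σ = √10.444 = 3.232 days.
Z = (18 − 23) / 3.232 = -1.547
P(T ≤ 18) = Φ(-1.547) ≈ 0.061

0.061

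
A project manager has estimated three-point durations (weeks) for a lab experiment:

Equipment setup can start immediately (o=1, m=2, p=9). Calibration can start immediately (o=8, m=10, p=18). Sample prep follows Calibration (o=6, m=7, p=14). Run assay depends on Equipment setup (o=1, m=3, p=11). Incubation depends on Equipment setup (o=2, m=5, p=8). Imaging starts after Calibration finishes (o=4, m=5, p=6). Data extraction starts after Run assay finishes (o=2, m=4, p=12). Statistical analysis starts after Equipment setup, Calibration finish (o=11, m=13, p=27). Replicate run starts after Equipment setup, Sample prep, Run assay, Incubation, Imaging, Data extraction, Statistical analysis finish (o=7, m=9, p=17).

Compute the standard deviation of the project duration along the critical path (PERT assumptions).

3.56 weeks

te_Equipment setup = (1 + 4·2 + 9)/6 = 18/6 = 3; σ²_Equipment setup = ((9−1)/6)² = 1.778
te_Calibration = (8 + 4·10 + 18)/6 = 66/6 = 11; σ²_Calibration = ((18−8)/6)² = 2.778
te_Sample prep = (6 + 4·7 + 14)/6 = 48/6 = 8; σ²_Sample prep = ((14−6)/6)² = 1.778
te_Run assay = (1 + 4·3 + 11)/6 = 24/6 = 4; σ²_Run assay = ((11−1)/6)² = 2.778
te_Incubation = (2 + 4·5 + 8)/6 = 30/6 = 5; σ²_Incubation = ((8−2)/6)² = 1.000
te_Imaging = (4 + 4·5 + 6)/6 = 30/6 = 5; σ²_Imaging = ((6−4)/6)² = 0.111
te_Data extraction = (2 + 4·4 + 12)/6 = 30/6 = 5; σ²_Data extraction = ((12−2)/6)² = 2.778
te_Statistical analysis = (11 + 4·13 + 27)/6 = 90/6 = 15; σ²_Statistical analysis = ((27−11)/6)² = 7.111
te_Replicate run = (7 + 4·9 + 17)/6 = 60/6 = 10; σ²_Replicate run = ((17−7)/6)² = 2.778

Forward pass:
ES_Equipment setup = 0; EF_Equipment setup = 3
ES_Calibration = 0; EF_Calibration = 11
ES_Sample prep = 11; EF_Sample prep = 11+8 = 19
ES_Run assay = 3; EF_Run assay = 3+4 = 7
ES_Incubation = 3; EF_Incubation = 3+5 = 8
ES_Imaging = 11; EF_Imaging = 11+5 = 16
ES_Data extraction = 7; EF_Data extraction = 7+5 = 12
ES_Statistical analysis = max(EF_Equipment setup=3, EF_Calibration=11) = 11; EF_Statistical analysis = 11+15 = 26
ES_Replicate run = max(EF_Equipment setup=3, EF_Sample prep=19, EF_Run assay=7, EF_Incubation=8, EF_Imaging=16, EF_Data extraction=12, EF_Statistical analysis=26) = 26; EF_Replicate run = 26+10 = 36
Expected project duration μ = 36 weeks. Critical path: Calibration → Statistical analysis → Replicate run.

Variance along critical path = 2.778 + 7.111 + 2.778 = 12.667
σ = √12.667 = 3.559 weeks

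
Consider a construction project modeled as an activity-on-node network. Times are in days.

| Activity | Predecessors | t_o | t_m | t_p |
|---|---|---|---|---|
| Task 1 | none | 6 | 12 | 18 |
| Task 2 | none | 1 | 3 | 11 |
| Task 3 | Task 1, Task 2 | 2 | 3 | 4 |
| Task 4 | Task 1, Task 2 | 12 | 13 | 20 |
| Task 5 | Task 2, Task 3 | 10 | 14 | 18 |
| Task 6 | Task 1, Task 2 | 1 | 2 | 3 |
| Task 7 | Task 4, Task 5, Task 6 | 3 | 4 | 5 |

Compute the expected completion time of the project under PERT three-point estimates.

33 days

te_Task 1 = (6 + 4·12 + 18)/6 = 72/6 = 12
te_Task 2 = (1 + 4·3 + 11)/6 = 24/6 = 4
te_Task 3 = (2 + 4·3 + 4)/6 = 18/6 = 3
te_Task 4 = (12 + 4·13 + 20)/6 = 84/6 = 14
te_Task 5 = (10 + 4·14 + 18)/6 = 84/6 = 14
te_Task 6 = (1 + 4·2 + 3)/6 = 12/6 = 2
te_Task 7 = (3 + 4·4 + 5)/6 = 24/6 = 4

Forward pass:
ES_Task 1 = 0; EF_Task 1 = 12
ES_Task 2 = 0; EF_Task 2 = 4
ES_Task 3 = max(EF_Task 1=12, EF_Task 2=4) = 12; EF_Task 3 = 12+3 = 15
ES_Task 4 = max(EF_Task 1=12, EF_Task 2=4) = 12; EF_Task 4 = 12+14 = 26
ES_Task 5 = max(EF_Task 2=4, EF_Task 3=15) = 15; EF_Task 5 = 15+14 = 29
ES_Task 6 = max(EF_Task 1=12, EF_Task 2=4) = 12; EF_Task 6 = 12+2 = 14
ES_Task 7 = max(EF_Task 4=26, EF_Task 5=29, EF_Task 6=14) = 29; EF_Task 7 = 29+4 = 33
Expected project duration μ = 33 days. Critical path: Task 1 → Task 3 → Task 5 → Task 7.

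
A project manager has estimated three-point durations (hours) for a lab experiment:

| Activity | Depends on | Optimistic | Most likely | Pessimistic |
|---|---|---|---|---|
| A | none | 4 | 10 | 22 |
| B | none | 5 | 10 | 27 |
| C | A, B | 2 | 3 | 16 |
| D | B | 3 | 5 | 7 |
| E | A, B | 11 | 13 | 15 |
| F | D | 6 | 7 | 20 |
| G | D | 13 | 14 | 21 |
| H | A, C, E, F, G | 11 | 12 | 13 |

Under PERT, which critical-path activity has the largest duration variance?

te_A = (4 + 4·10 + 22)/6 = 66/6 = 11; σ²_A = ((22−4)/6)² = 9.000
te_B = (5 + 4·10 + 27)/6 = 72/6 = 12; σ²_B = ((27−5)/6)² = 13.444
te_C = (2 + 4·3 + 16)/6 = 30/6 = 5; σ²_C = ((16−2)/6)² = 5.444
te_D = (3 + 4·5 + 7)/6 = 30/6 = 5; σ²_D = ((7−3)/6)² = 0.444
te_E = (11 + 4·13 + 15)/6 = 78/6 = 13; σ²_E = ((15−11)/6)² = 0.444
te_F = (6 + 4·7 + 20)/6 = 54/6 = 9; σ²_F = ((20−6)/6)² = 5.444
te_G = (13 + 4·14 + 21)/6 = 90/6 = 15; σ²_G = ((21−13)/6)² = 1.778
te_H = (11 + 4·12 + 13)/6 = 72/6 = 12; σ²_H = ((13−11)/6)² = 0.111

Forward pass:
ES_A = 0; EF_A = 11
ES_B = 0; EF_B = 12
ES_C = max(EF_A=11, EF_B=12) = 12; EF_C = 12+5 = 17
ES_D = 12; EF_D = 12+5 = 17
ES_E = max(EF_A=11, EF_B=12) = 12; EF_E = 12+13 = 25
ES_F = 17; EF_F = 17+9 = 26
ES_G = 17; EF_G = 17+15 = 32
ES_H = max(EF_A=11, EF_C=17, EF_E=25, EF_F=26, EF_G=32) = 32; EF_H = 32+12 = 44
Expected project duration μ = 44 hours. Critical path: B → D → G → H.

Variances on critical path: σ²_B=13.444, σ²_D=0.444, σ²_G=1.778, σ²_H=0.111.
Largest is σ²_B = 13.444.

B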